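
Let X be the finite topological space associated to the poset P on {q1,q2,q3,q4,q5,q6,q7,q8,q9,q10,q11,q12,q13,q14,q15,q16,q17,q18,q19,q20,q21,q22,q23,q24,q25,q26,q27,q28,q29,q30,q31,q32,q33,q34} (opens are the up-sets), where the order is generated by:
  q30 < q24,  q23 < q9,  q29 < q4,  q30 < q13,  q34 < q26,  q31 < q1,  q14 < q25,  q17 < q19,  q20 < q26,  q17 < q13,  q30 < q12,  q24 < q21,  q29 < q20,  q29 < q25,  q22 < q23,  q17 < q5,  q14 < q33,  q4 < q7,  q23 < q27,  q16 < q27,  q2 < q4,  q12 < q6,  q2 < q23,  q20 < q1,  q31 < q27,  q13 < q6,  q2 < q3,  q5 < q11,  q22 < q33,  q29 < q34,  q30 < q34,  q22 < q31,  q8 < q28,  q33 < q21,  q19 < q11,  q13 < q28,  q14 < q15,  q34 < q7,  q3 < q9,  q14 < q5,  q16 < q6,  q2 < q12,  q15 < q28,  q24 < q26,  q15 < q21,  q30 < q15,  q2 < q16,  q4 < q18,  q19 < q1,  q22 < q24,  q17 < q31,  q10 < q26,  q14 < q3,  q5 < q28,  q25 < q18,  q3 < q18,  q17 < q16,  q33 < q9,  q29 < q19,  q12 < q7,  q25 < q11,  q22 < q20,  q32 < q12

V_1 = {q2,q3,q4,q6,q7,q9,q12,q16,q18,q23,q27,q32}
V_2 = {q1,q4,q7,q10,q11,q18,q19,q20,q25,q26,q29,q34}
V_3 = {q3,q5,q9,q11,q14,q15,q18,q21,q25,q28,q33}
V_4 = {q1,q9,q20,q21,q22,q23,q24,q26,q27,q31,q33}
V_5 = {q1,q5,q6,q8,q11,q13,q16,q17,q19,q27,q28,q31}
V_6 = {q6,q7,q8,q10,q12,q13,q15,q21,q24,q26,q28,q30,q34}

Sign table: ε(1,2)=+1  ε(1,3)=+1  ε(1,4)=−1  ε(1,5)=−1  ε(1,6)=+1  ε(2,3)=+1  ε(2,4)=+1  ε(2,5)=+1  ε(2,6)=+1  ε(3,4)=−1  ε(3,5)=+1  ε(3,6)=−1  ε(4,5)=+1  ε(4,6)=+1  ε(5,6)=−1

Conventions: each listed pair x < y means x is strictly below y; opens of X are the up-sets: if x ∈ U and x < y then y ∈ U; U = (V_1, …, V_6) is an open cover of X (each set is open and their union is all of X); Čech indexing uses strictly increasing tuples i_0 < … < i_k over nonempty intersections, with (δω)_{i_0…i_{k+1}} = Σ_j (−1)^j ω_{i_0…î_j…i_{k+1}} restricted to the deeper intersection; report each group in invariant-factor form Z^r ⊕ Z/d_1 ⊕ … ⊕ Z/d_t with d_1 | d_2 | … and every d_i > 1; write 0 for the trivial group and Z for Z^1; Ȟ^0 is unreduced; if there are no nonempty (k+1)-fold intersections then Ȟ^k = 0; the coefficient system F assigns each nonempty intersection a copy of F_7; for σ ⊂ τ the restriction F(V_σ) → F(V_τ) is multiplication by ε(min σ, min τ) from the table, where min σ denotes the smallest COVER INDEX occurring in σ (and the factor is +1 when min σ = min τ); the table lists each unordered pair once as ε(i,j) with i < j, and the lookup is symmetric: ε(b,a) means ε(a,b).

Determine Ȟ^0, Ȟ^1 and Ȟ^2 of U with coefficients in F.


Ȟ^0(U;F) ≅ 0; Ȟ^1(U;F) ≅ 0; Ȟ^2(U;F) ≅ Z/7

cover nerve:
  V12={q4,q7,q18} V13={q3,q9,q18} V14={q9,q23,q27} V15={q6,q16,q27} V16={q6,q7,q12} V23={q11,q18,q25} V24={q1,q20,q26} V25={q1,q11,q19} V26={q7,q10,q26,q34} V34={q9,q21,q33} V35={q5,q11,q28} V36={q15,q21,q28} V45={q1,q27,q31} V46={q21,q24,q26} V56={q6,q8,q13,q28}
  V123={q18} V126={q7} V134={q9} V145={q27} V156={q6} V235={q11} V245={q1} V246={q26} V346={q21} V356={q28}
C dims 6,15,10; δ0: rk_F7 6; δ1: rk_F7 9
Ȟ^0: (6−6)−0=0 ⇒ 0
Ȟ^1: (15−9)−6=0 ⇒ 0
Ȟ^2: (10−0)−9=1 ⇒ Z/7


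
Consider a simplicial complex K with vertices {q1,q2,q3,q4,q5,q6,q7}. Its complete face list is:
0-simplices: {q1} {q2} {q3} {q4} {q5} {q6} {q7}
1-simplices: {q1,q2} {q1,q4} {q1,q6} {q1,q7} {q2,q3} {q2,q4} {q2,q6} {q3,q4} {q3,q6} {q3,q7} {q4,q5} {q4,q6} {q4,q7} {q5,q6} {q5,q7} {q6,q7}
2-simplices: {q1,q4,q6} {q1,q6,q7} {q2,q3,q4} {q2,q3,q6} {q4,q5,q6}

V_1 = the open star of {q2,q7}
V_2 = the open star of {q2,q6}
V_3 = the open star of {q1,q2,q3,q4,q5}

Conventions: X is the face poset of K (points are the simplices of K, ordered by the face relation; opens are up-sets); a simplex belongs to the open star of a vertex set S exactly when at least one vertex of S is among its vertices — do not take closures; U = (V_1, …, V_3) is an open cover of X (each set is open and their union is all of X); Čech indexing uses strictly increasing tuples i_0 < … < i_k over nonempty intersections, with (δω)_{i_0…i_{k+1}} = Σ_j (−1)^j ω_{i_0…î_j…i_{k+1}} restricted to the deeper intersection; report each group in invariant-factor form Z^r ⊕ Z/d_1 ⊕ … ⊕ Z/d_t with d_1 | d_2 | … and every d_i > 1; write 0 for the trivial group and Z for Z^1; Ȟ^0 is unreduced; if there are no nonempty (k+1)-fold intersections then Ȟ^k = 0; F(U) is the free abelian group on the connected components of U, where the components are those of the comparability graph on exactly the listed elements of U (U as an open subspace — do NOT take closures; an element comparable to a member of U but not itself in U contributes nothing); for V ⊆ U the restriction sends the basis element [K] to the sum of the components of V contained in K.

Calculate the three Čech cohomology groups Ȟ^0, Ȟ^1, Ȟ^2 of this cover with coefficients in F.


Ȟ^0(U;F) ≅ Z, Ȟ^1(U;F) ≅ Z^4, Ȟ^2(U;F) ≅ 0

cover nerve:
  V1={{q2},{q7},{q1,q2},{q1,q7},{q2,q3},{q2,q4},{q2,q6},{q3,q7},{q4,q7},{q5,q7},{q6,q7},{q1,q6,q7},{q2,q3,q4},{q2,q3,q6}} V2={{q2},{q6},{q1,q2},{q1,q6},{q2,q3},{q2,q4},{q2,q6},{q3,q6},{q4,q6},{q5,q6},{q6,q7},{q1,q4,q6},{q1,q6,q7},{q2,q3,q4},{q2,q3,q6},{q4,q5,q6}} V3={{q1},{q2},{q3},{q4},{q5},{q1,q2},{q1,q4},{q1,q6},{q1,q7},{q2,q3},{q2,q4},{q2,q6},{q3,q4},{q3,q6},{q3,q7},{q4,q5},{q4,q6},{q4,q7},{q5,q6},{q5,q7},{q1,q4,q6},{q1,q6,q7},{q2,q3,q4},{q2,q3,q6},{q4,q5,q6}}
  V12={{q2},{q1,q2},{q2,q3},{q2,q4},{q2,q6},{q6,q7},{q1,q6,q7},{q2,q3,q4},{q2,q3,q6}} V13={{q2},{q1,q2},{q1,q7},{q2,q3},{q2,q4},{q2,q6},{q3,q7},{q4,q7},{q5,q7},{q1,q6,q7},{q2,q3,q4},{q2,q3,q6}} V23={{q2},{q1,q2},{q1,q6},{q2,q3},{q2,q4},{q2,q6},{q3,q6},{q4,q6},{q5,q6},{q1,q4,q6},{q1,q6,q7},{q2,q3,q4},{q2,q3,q6},{q4,q5,q6}}
  V123={{q2},{q1,q2},{q2,q3},{q2,q4},{q2,q6},{q1,q6,q7},{q2,q3,q4},{q2,q3,q6}}
components per intersection:
  V1: {{q2},{q1,q2},{q2,q3},{q2,q4},{q2,q6},{q2,q3,q4},{q2,q3,q6}} {{q7},{q1,q7},{q3,q7},{q4,q7},{q5,q7},{q6,q7},{q1,q6,q7}}
  V2: {{q2},{q6},{q1,q2},{q1,q6},{q2,q3},{q2,q4},{q2,q6},{q3,q6},{q4,q6},{q5,q6},{q6,q7},{q1,q4,q6},{q1,q6,q7},{q2,q3,q4},{q2,q3,q6},{q4,q5,q6}}
  V3: {{q1},{q2},{q3},{q4},{q5},{q1,q2},{q1,q4},{q1,q6},{q1,q7},{q2,q3},{q2,q4},{q2,q6},{q3,q4},{q3,q6},{q3,q7},{q4,q5},{q4,q6},{q4,q7},{q5,q6},{q5,q7},{q1,q4,q6},{q1,q6,q7},{q2,q3,q4},{q2,q3,q6},{q4,q5,q6}}
  V12: {{q2},{q1,q2},{q2,q3},{q2,q4},{q2,q6},{q2,q3,q4},{q2,q3,q6}} {{q6,q7},{q1,q6,q7}}
  V13: {{q2},{q1,q2},{q2,q3},{q2,q4},{q2,q6},{q2,q3,q4},{q2,q3,q6}} {{q1,q7},{q1,q6,q7}} {{q3,q7}} {{q4,q7}} {{q5,q7}}
  V23: {{q2},{q1,q2},{q2,q3},{q2,q4},{q2,q6},{q3,q6},{q2,q3,q4},{q2,q3,q6}} {{q1,q6},{q4,q6},{q5,q6},{q1,q4,q6},{q1,q6,q7},{q4,q5,q6}}
  V123: {{q2},{q1,q2},{q2,q3},{q2,q4},{q2,q6},{q2,q3,q4},{q2,q3,q6}} {{q1,q6,q7}}
C dims 4,9,2; δ0: rk 3, SNF 1^3; δ1: rk 2, SNF 1^2
Ȟ^0: (4−3)−0=1 ⇒ Z
Ȟ^1: (9−2)−3=4 ⇒ Z^4
Ȟ^2: (2−0)−2=0 ⇒ 0


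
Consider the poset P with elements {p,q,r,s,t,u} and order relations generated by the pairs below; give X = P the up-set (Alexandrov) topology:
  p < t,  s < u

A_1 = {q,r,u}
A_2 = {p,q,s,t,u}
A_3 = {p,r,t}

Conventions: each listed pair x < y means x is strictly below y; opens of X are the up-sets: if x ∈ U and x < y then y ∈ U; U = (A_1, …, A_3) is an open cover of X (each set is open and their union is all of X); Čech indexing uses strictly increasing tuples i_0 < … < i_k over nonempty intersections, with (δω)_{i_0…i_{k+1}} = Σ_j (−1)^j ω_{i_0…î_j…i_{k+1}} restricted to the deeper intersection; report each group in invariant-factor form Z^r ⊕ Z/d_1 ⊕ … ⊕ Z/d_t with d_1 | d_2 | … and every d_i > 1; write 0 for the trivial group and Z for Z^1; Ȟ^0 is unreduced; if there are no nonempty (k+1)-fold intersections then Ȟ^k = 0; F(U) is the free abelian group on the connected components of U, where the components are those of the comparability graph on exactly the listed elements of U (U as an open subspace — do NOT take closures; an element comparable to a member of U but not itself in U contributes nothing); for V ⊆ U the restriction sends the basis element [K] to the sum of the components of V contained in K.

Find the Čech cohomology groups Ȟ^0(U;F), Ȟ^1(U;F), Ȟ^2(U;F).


Ȟ^0(U;F) ≅ Z^4, Ȟ^1(U;F) ≅ 0 and Ȟ^2(U;F) ≅ 0

nerve simplices:
  A12={q,u} A13={r} A23={p,t}
components per intersection:
  A1: {q} {r} {u}
  A2: {p,t} {q} {s,u}
  A3: {p,t} {r}
  A12: {q} {u}
  A13: {r}
  A23: {p,t}
C dims 8,4; δ0: rk 4, SNF 1^4
degree 0: 8−4−0 = 4 → Ȟ^0 ≅ Z^4
degree 1: 4−0−4 = 0 → Ȟ^1 ≅ 0
degree 2: 0−0−0 = 0 → Ȟ^2 ≅ 0


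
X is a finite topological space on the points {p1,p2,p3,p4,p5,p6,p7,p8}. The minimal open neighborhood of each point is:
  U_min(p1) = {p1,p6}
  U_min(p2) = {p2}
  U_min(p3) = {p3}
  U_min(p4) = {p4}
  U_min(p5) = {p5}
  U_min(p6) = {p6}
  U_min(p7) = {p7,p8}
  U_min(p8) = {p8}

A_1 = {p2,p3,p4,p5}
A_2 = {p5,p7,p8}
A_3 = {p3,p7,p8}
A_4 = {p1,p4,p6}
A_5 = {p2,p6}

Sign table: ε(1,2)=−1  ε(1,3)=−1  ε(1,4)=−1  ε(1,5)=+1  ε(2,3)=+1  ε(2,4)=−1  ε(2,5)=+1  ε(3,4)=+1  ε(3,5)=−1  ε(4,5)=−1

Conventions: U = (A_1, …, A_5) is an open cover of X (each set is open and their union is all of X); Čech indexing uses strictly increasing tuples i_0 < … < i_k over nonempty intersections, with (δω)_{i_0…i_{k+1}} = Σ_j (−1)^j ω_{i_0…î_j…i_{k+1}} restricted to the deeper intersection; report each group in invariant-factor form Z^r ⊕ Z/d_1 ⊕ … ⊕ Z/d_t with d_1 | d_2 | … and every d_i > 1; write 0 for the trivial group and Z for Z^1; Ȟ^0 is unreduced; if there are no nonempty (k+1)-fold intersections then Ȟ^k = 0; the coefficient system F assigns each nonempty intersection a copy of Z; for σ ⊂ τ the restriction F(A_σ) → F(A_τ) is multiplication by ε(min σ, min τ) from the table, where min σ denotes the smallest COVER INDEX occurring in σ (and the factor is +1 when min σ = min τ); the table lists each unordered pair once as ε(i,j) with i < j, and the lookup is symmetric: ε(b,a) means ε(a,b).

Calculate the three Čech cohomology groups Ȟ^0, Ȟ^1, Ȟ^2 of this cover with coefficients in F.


nonempty overlaps:
  A12={p5} A13={p3} A14={p4} A15={p2} A23={p7,p8} A45={p6}
C dims 5,6; δ0: rk 4, SNF 1^4
degree 0: 5−4−0 = 1 → Ȟ^0 ≅ Z
degree 1: 6−0−4 = 2 → Ȟ^1 ≅ Z^2
degree 2: 0−0−0 = 0 → Ȟ^2 ≅ 0

Ȟ^0 = Z; Ȟ^1 = Z^2; Ȟ^2 = 0


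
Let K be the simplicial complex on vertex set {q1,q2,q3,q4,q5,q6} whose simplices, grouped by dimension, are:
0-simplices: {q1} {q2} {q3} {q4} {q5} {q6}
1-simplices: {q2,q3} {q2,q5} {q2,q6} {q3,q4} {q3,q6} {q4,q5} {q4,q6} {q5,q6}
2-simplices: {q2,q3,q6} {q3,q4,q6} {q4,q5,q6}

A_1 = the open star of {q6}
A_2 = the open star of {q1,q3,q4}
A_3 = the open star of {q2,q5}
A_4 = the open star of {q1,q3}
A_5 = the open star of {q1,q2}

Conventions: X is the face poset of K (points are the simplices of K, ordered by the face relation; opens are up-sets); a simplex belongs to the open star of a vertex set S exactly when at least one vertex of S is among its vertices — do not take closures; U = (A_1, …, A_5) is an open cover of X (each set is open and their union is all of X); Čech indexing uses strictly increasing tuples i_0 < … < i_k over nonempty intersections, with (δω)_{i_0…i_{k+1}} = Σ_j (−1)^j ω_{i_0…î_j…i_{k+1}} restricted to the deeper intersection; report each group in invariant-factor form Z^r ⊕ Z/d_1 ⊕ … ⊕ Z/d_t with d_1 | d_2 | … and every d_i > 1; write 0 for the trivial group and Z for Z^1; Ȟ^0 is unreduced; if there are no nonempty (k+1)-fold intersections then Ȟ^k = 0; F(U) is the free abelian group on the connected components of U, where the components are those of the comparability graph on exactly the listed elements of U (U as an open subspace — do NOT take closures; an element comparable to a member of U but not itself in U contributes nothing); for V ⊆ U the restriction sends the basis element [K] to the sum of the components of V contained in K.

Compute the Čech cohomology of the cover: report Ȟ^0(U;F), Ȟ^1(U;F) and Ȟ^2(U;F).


nerve of the cover:
  A1={{q6},{q2,q6},{q3,q6},{q4,q6},{q5,q6},{q2,q3,q6},{q3,q4,q6},{q4,q5,q6}} A2={{q1},{q3},{q4},{q2,q3},{q3,q4},{q3,q6},{q4,q5},{q4,q6},{q2,q3,q6},{q3,q4,q6},{q4,q5,q6}} A3={{q2},{q5},{q2,q3},{q2,q5},{q2,q6},{q4,q5},{q5,q6},{q2,q3,q6},{q4,q5,q6}} A4={{q1},{q3},{q2,q3},{q3,q4},{q3,q6},{q2,q3,q6},{q3,q4,q6}} A5={{q1},{q2},{q2,q3},{q2,q5},{q2,q6},{q2,q3,q6}}
  A12={{q3,q6},{q4,q6},{q2,q3,q6},{q3,q4,q6},{q4,q5,q6}} A13={{q2,q6},{q5,q6},{q2,q3,q6},{q4,q5,q6}} A14={{q3,q6},{q2,q3,q6},{q3,q4,q6}} A15={{q2,q6},{q2,q3,q6}} A23={{q2,q3},{q4,q5},{q2,q3,q6},{q4,q5,q6}} A24={{q1},{q3},{q2,q3},{q3,q4},{q3,q6},{q2,q3,q6},{q3,q4,q6}} A25={{q1},{q2,q3},{q2,q3,q6}} A34={{q2,q3},{q2,q3,q6}} A35={{q2},{q2,q3},{q2,q5},{q2,q6},{q2,q3,q6}} A45={{q1},{q2,q3},{q2,q3,q6}}
  A123={{q2,q3,q6},{q4,q5,q6}} A124={{q3,q6},{q2,q3,q6},{q3,q4,q6}} A125={{q2,q3,q6}} A134={{q2,q3,q6}} A135={{q2,q6},{q2,q3,q6}} A145={{q2,q3,q6}} A234={{q2,q3},{q2,q3,q6}} A235={{q2,q3},{q2,q3,q6}} A245={{q1},{q2,q3},{q2,q3,q6}} A345={{q2,q3},{q2,q3,q6}}
  A1234={{q2,q3,q6}} A1235={{q2,q3,q6}} A1245={{q2,q3,q6}} A1345={{q2,q3,q6}} A2345={{q2,q3},{q2,q3,q6}}
  A12345={{q2,q3,q6}}
components per intersection:
  A1: {{q6},{q2,q6},{q3,q6},{q4,q6},{q5,q6},{q2,q3,q6},{q3,q4,q6},{q4,q5,q6}}
  A2: {{q1}} {{q3},{q4},{q2,q3},{q3,q4},{q3,q6},{q4,q5},{q4,q6},{q2,q3,q6},{q3,q4,q6},{q4,q5,q6}}
  A3: {{q2},{q5},{q2,q3},{q2,q5},{q2,q6},{q4,q5},{q5,q6},{q2,q3,q6},{q4,q5,q6}}
  A4: {{q1}} {{q3},{q2,q3},{q3,q4},{q3,q6},{q2,q3,q6},{q3,q4,q6}}
  A5: {{q1}} {{q2},{q2,q3},{q2,q5},{q2,q6},{q2,q3,q6}}
  A12: {{q3,q6},{q4,q6},{q2,q3,q6},{q3,q4,q6},{q4,q5,q6}}
  A13: {{q2,q6},{q2,q3,q6}} {{q5,q6},{q4,q5,q6}}
  A14: {{q3,q6},{q2,q3,q6},{q3,q4,q6}}
  A15: {{q2,q6},{q2,q3,q6}}
  A23: {{q2,q3},{q2,q3,q6}} {{q4,q5},{q4,q5,q6}}
  A24: {{q1}} {{q3},{q2,q3},{q3,q4},{q3,q6},{q2,q3,q6},{q3,q4,q6}}
  A25: {{q1}} {{q2,q3},{q2,q3,q6}}
  A34: {{q2,q3},{q2,q3,q6}}
  A35: {{q2},{q2,q3},{q2,q5},{q2,q6},{q2,q3,q6}}
  A45: {{q1}} {{q2,q3},{q2,q3,q6}}
  A123: {{q2,q3,q6}} {{q4,q5,q6}}
  A124: {{q3,q6},{q2,q3,q6},{q3,q4,q6}}
  A125: {{q2,q3,q6}}
  A134: {{q2,q3,q6}}
  A135: {{q2,q6},{q2,q3,q6}}
  A145: {{q2,q3,q6}}
  A234: {{q2,q3},{q2,q3,q6}}
  A235: {{q2,q3},{q2,q3,q6}}
  A245: {{q1}} {{q2,q3},{q2,q3,q6}}
  A345: {{q2,q3},{q2,q3,q6}}
  A1234: {{q2,q3,q6}}
  A1235: {{q2,q3,q6}}
  A1245: {{q2,q3,q6}}
  A1345: {{q2,q3,q6}}
  A2345: {{q2,q3},{q2,q3,q6}}
  A12345: {{q2,q3,q6}}
C dims 8,15,12,5; δ0: rk 6, SNF 1^6; δ1: rk 8, SNF 1^8; δ2: rk 4, SNF 1^4
Ȟ^0 = (8 − 6) − 0 = 2, so Ȟ^0 ≅ Z^2
Ȟ^1 = (15 − 8) − 6 = 1, so Ȟ^1 ≅ Z
Ȟ^2 = (12 − 4) − 8 = 0, so Ȟ^2 ≅ 0

Ȟ^0 ≅ Z^2, Ȟ^1 ≅ Z and Ȟ^2 ≅ 0


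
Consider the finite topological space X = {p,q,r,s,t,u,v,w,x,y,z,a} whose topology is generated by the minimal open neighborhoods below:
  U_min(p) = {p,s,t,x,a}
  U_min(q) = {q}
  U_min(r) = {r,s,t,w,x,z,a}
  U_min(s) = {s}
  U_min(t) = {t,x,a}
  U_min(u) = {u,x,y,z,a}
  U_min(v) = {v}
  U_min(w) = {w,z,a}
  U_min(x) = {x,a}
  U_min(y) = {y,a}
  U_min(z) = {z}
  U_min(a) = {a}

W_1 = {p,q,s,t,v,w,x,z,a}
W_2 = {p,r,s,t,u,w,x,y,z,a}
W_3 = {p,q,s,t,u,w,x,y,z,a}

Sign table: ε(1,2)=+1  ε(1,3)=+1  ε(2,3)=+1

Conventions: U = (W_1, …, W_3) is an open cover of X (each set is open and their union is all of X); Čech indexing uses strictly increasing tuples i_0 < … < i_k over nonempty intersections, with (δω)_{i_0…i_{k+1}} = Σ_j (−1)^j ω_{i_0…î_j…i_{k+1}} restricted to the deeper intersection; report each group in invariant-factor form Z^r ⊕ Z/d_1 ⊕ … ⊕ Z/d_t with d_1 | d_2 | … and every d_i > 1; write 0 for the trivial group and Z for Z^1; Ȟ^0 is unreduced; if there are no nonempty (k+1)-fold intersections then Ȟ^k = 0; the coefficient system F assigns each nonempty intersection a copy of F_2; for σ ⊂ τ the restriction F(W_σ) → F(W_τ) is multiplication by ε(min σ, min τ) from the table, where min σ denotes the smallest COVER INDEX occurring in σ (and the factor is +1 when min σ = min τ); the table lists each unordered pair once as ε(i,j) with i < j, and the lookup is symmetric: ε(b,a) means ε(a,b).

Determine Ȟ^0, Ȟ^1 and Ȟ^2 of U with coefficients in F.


intersection data:
  W12={p,s,t,w,x,z,a} W13={p,q,s,t,w,x,z,a} W23={p,s,t,u,w,x,y,z,a}
  W123={p,s,t,w,x,z,a}
C dims 3,3,1; δ0: rk_F2 2; δ1: rk_F2 1
Ȟ^0 = (3 − 2) − 0 = 1, so Ȟ^0 ≅ Z/2
Ȟ^1 = (3 − 1) − 2 = 0, so Ȟ^1 ≅ 0
Ȟ^2 = (1 − 0) − 1 = 0, so Ȟ^2 ≅ 0

Ȟ^0(U;F) ≅ Z/2; Ȟ^1(U;F) ≅ 0; Ȟ^2(U;F) ≅ 0


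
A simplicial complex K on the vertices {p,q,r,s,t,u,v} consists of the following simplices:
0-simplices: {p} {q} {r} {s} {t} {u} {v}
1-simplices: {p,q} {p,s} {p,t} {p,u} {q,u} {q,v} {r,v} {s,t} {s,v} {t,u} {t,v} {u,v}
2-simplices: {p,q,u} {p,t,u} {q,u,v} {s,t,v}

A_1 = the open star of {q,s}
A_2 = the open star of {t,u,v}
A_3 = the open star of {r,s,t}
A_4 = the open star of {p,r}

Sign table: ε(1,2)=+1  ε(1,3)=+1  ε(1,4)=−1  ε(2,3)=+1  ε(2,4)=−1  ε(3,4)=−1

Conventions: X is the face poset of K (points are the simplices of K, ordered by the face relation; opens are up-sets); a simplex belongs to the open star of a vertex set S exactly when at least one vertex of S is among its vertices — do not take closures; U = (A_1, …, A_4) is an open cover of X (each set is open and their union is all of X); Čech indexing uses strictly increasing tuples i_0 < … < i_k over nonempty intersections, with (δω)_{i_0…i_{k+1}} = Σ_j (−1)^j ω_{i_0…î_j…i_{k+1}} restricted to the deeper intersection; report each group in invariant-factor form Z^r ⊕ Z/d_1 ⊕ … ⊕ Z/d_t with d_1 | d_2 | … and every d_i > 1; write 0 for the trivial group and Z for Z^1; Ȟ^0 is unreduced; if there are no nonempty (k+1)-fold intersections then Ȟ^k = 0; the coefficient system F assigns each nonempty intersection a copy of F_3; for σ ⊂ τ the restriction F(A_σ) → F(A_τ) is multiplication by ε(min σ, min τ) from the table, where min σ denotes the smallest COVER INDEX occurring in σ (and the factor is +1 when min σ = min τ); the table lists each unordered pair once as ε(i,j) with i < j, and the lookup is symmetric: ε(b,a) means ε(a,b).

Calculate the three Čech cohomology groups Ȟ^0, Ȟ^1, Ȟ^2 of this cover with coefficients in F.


Ȟ^0(U;F) ≅ Z/3, Ȟ^1(U;F) ≅ 0 and Ȟ^2(U;F) ≅ Z/3

nerve simplices:
  A1={{q},{s},{p,q},{p,s},{q,u},{q,v},{s,t},{s,v},{p,q,u},{q,u,v},{s,t,v}} A2={{t},{u},{v},{p,t},{p,u},{q,u},{q,v},{r,v},{s,t},{s,v},{t,u},{t,v},{u,v},{p,q,u},{p,t,u},{q,u,v},{s,t,v}} A3={{r},{s},{t},{p,s},{p,t},{r,v},{s,t},{s,v},{t,u},{t,v},{p,t,u},{s,t,v}} A4={{p},{r},{p,q},{p,s},{p,t},{p,u},{r,v},{p,q,u},{p,t,u}}
  A12={{q,u},{q,v},{s,t},{s,v},{p,q,u},{q,u,v},{s,t,v}} A13={{s},{p,s},{s,t},{s,v},{s,t,v}} A14={{p,q},{p,s},{p,q,u}} A23={{t},{p,t},{r,v},{s,t},{s,v},{t,u},{t,v},{p,t,u},{s,t,v}} A24={{p,t},{p,u},{r,v},{p,q,u},{p,t,u}} A34={{r},{p,s},{p,t},{r,v},{p,t,u}}
  A123={{s,t},{s,v},{s,t,v}} A124={{p,q,u}} A134={{p,s}} A234={{p,t},{r,v},{p,t,u}}
C dims 4,6,4; δ0: rk_F3 3; δ1: rk_F3 3
degree 0: 4−3−0 = 1 → Ȟ^0 ≅ Z/3
degree 1: 6−3−3 = 0 → Ȟ^1 ≅ 0
degree 2: 4−0−3 = 1 → Ȟ^2 ≅ Z/3


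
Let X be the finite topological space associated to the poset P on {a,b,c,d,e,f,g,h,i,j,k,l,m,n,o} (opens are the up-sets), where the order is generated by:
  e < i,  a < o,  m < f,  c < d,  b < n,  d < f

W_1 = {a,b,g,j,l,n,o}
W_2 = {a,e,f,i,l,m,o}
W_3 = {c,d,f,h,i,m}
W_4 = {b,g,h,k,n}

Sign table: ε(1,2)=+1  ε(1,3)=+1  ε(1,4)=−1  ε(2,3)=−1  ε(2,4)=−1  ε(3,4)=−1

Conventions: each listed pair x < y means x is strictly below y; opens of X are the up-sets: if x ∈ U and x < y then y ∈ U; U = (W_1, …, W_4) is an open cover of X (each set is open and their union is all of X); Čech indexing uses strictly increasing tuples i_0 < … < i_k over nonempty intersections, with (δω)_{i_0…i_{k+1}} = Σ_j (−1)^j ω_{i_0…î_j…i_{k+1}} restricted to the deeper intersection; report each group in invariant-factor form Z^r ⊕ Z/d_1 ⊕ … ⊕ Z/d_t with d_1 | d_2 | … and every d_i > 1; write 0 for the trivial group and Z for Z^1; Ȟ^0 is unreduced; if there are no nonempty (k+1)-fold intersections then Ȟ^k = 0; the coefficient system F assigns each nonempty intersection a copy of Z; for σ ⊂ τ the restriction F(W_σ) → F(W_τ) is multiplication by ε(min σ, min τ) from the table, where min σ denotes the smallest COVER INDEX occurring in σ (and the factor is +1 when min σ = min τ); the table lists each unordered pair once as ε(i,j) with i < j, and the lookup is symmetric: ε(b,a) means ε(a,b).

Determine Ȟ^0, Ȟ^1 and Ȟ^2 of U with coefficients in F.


Ȟ^0 = 0, Ȟ^1 = Z/2 and Ȟ^2 = 0

nonempty intersections:
  W12={a,l,o} W14={b,g,n} W23={f,i,m} W34={h}
C dims 4,4; δ0: rk 4, SNF 1^3·2
Ȟ^0: (4−4)−0=0 ⇒ 0
Ȟ^1: (4−0)−4=0 plus torsion [2] ⇒ Z/2
Ȟ^2: (0−0)−0=0 ⇒ 0


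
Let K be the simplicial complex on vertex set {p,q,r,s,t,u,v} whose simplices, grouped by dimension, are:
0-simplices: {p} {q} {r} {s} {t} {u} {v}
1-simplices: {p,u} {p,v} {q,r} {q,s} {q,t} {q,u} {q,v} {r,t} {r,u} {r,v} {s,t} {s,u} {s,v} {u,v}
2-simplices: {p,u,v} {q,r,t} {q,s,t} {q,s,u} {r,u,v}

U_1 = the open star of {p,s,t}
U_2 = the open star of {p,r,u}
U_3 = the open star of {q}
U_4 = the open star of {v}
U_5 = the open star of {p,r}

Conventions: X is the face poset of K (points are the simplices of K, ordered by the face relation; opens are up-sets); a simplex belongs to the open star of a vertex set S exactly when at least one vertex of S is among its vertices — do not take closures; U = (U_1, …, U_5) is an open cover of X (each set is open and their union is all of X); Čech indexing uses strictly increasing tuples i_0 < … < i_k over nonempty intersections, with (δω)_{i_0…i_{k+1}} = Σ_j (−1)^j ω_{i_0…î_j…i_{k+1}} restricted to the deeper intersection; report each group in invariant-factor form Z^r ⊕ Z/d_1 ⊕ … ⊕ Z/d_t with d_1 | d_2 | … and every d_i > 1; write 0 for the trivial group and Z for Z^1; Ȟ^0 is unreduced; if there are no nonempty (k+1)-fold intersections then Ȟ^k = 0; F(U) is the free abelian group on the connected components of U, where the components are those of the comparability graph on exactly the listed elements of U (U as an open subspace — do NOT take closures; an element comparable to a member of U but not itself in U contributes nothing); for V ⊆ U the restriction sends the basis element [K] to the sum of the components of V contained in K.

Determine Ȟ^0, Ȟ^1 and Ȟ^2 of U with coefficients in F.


Ȟ^0 ≅ Z; Ȟ^1 ≅ Z^3; Ȟ^2 ≅ 0

nerve simplices:
  U1={{p},{s},{t},{p,u},{p,v},{q,s},{q,t},{r,t},{s,t},{s,u},{s,v},{p,u,v},{q,r,t},{q,s,t},{q,s,u}} U2={{p},{r},{u},{p,u},{p,v},{q,r},{q,u},{r,t},{r,u},{r,v},{s,u},{u,v},{p,u,v},{q,r,t},{q,s,u},{r,u,v}} U3={{q},{q,r},{q,s},{q,t},{q,u},{q,v},{q,r,t},{q,s,t},{q,s,u}} U4={{v},{p,v},{q,v},{r,v},{s,v},{u,v},{p,u,v},{r,u,v}} U5={{p},{r},{p,u},{p,v},{q,r},{r,t},{r,u},{r,v},{p,u,v},{q,r,t},{r,u,v}}
  U12={{p},{p,u},{p,v},{r,t},{s,u},{p,u,v},{q,r,t},{q,s,u}} U13={{q,s},{q,t},{q,r,t},{q,s,t},{q,s,u}} U14={{p,v},{s,v},{p,u,v}} U15={{p},{p,u},{p,v},{r,t},{p,u,v},{q,r,t}} U23={{q,r},{q,u},{q,r,t},{q,s,u}} U24={{p,v},{r,v},{u,v},{p,u,v},{r,u,v}} U25={{p},{r},{p,u},{p,v},{q,r},{r,t},{r,u},{r,v},{p,u,v},{q,r,t},{r,u,v}} U34={{q,v}} U35={{q,r},{q,r,t}} U45={{p,v},{r,v},{p,u,v},{r,u,v}}
  U123={{q,r,t},{q,s,u}} U124={{p,v},{p,u,v}} U125={{p},{p,u},{p,v},{r,t},{p,u,v},{q,r,t}} U135={{q,r,t}} U145={{p,v},{p,u,v}} U235={{q,r},{q,r,t}} U245={{p,v},{r,v},{p,u,v},{r,u,v}}
  U1235={{q,r,t}} U1245={{p,v},{p,u,v}}
components per intersection:
  U1: {{p},{p,u},{p,v},{p,u,v}} {{s},{t},{q,s},{q,t},{r,t},{s,t},{s,u},{s,v},{q,r,t},{q,s,t},{q,s,u}}
  U2: {{p},{r},{u},{p,u},{p,v},{q,r},{q,u},{r,t},{r,u},{r,v},{s,u},{u,v},{p,u,v},{q,r,t},{q,s,u},{r,u,v}}
  U3: {{q},{q,r},{q,s},{q,t},{q,u},{q,v},{q,r,t},{q,s,t},{q,s,u}}
  U4: {{v},{p,v},{q,v},{r,v},{s,v},{u,v},{p,u,v},{r,u,v}}
  U5: {{p},{p,u},{p,v},{p,u,v}} {{r},{q,r},{r,t},{r,u},{r,v},{q,r,t},{r,u,v}}
  U12: {{p},{p,u},{p,v},{p,u,v}} {{r,t},{q,r,t}} {{s,u},{q,s,u}}
  U13: {{q,s},{q,t},{q,r,t},{q,s,t},{q,s,u}}
  U14: {{p,v},{p,u,v}} {{s,v}}
  U15: {{p},{p,u},{p,v},{p,u,v}} {{r,t},{q,r,t}}
  U23: {{q,r},{q,r,t}} {{q,u},{q,s,u}}
  U24: {{p,v},{r,v},{u,v},{p,u,v},{r,u,v}}
  U25: {{p},{p,u},{p,v},{p,u,v}} {{r},{q,r},{r,t},{r,u},{r,v},{q,r,t},{r,u,v}}
  U34: {{q,v}}
  U35: {{q,r},{q,r,t}}
  U45: {{p,v},{p,u,v}} {{r,v},{r,u,v}}
  U123: {{q,r,t}} {{q,s,u}}
  U124: {{p,v},{p,u,v}}
  U125: {{p},{p,u},{p,v},{p,u,v}} {{r,t},{q,r,t}}
  U135: {{q,r,t}}
  U145: {{p,v},{p,u,v}}
  U235: {{q,r},{q,r,t}}
  U245: {{p,v},{p,u,v}} {{r,v},{r,u,v}}
  U1235: {{q,r,t}}
  U1245: {{p,v},{p,u,v}}
C dims 7,17,10,2; δ0: rk 6, SNF 1^6; δ1: rk 8, SNF 1^8; δ2: rk 2, SNF 1^2
degree 0: 7−6−0 = 1 → Ȟ^0 ≅ Z
degree 1: 17−8−6 = 3 → Ȟ^1 ≅ Z^3
degree 2: 10−2−8 = 0 → Ȟ^2 ≅ 0


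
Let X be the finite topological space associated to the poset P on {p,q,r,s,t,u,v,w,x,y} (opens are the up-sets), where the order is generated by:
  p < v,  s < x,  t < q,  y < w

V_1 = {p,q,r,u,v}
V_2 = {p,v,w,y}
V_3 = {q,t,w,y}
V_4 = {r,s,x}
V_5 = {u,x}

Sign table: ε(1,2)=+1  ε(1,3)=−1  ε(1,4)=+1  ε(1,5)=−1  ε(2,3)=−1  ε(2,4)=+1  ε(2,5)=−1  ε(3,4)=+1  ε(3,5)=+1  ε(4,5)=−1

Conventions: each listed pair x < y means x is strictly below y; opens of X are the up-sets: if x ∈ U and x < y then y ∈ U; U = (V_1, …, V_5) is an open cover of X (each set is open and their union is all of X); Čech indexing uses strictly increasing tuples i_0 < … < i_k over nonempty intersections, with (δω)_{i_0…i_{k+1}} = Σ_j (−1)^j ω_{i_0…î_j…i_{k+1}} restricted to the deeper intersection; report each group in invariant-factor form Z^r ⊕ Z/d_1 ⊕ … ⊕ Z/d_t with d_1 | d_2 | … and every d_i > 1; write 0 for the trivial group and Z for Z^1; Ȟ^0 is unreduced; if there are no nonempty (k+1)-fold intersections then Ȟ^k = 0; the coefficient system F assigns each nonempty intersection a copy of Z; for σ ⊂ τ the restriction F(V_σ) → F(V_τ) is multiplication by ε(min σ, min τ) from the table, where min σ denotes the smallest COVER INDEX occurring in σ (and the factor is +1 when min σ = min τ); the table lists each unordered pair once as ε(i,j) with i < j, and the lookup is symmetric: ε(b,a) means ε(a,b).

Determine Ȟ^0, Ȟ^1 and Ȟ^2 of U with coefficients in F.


Ȟ^0 = Z,  Ȟ^1 = Z^2,  Ȟ^2 = 0

nonempty intersections:
  V12={p,v} V13={q} V14={r} V15={u} V23={w,y} V45={x}
C dims 5,6; δ0: rk 4, SNF 1^4
Ȟ^0: (5−4)−0=1 ⇒ Z
Ȟ^1: (6−0)−4=2 ⇒ Z^2
Ȟ^2: (0−0)−0=0 ⇒ 0


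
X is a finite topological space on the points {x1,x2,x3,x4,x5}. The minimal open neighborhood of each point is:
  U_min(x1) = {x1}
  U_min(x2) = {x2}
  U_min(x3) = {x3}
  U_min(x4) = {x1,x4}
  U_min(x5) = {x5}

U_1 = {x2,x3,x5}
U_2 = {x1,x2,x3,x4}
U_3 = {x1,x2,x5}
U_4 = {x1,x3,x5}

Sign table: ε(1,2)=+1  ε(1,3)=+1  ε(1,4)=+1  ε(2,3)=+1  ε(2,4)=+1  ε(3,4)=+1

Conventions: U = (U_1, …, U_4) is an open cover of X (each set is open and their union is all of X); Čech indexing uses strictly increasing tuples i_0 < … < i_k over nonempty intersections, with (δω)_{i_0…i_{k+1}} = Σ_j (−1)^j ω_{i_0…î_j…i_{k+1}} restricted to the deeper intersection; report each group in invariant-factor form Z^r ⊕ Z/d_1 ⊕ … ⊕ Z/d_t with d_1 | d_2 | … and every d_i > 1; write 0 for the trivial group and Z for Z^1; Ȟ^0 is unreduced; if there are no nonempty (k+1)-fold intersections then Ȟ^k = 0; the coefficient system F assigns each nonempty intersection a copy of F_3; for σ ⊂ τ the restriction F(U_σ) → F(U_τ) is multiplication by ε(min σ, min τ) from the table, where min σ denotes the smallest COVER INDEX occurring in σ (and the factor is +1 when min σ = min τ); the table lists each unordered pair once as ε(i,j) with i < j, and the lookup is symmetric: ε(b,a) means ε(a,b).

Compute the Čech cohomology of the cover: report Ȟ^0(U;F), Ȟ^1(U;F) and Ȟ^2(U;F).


Ȟ^0 = Z/3; Ȟ^1 = 0; Ȟ^2 = Z/3

cover nerve:
  U12={x2,x3} U13={x2,x5} U14={x3,x5} U23={x1,x2} U24={x1,x3} U34={x1,x5}
  U123={x2} U124={x3} U134={x5} U234={x1}
C dims 4,6,4; δ0: rk_F3 3; δ1: rk_F3 3
Ȟ^0: (4−3)−0=1 ⇒ Z/3
Ȟ^1: (6−3)−3=0 ⇒ 0
Ȟ^2: (4−0)−3=1 ⇒ Z/3


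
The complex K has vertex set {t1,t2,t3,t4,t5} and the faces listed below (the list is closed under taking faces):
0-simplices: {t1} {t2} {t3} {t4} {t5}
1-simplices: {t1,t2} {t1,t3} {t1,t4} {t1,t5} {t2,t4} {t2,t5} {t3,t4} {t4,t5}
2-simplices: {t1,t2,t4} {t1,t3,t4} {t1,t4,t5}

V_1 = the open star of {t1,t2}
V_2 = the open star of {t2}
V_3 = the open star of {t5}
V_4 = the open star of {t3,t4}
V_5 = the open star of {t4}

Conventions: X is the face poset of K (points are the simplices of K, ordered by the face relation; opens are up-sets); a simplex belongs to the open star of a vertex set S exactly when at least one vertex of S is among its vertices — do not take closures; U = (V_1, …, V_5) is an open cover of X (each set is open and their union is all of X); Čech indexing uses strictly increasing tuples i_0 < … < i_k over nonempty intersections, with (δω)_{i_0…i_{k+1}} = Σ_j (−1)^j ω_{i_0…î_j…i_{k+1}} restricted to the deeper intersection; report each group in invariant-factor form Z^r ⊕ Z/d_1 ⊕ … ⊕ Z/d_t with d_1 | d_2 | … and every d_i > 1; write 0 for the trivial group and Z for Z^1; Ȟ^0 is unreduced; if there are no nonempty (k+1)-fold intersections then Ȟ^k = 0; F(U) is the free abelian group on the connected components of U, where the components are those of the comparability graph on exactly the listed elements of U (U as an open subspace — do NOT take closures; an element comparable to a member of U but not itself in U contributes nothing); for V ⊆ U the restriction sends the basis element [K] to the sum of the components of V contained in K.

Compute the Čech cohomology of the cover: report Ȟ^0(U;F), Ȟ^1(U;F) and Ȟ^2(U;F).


Ȟ^0(U;F) ≅ Z,  Ȟ^1(U;F) ≅ Z,  Ȟ^2(U;F) ≅ 0

nerve simplices:
  V1={{t1},{t2},{t1,t2},{t1,t3},{t1,t4},{t1,t5},{t2,t4},{t2,t5},{t1,t2,t4},{t1,t3,t4},{t1,t4,t5}} V2={{t2},{t1,t2},{t2,t4},{t2,t5},{t1,t2,t4}} V3={{t5},{t1,t5},{t2,t5},{t4,t5},{t1,t4,t5}} V4={{t3},{t4},{t1,t3},{t1,t4},{t2,t4},{t3,t4},{t4,t5},{t1,t2,t4},{t1,t3,t4},{t1,t4,t5}} V5={{t4},{t1,t4},{t2,t4},{t3,t4},{t4,t5},{t1,t2,t4},{t1,t3,t4},{t1,t4,t5}}
  V12={{t2},{t1,t2},{t2,t4},{t2,t5},{t1,t2,t4}} V13={{t1,t5},{t2,t5},{t1,t4,t5}} V14={{t1,t3},{t1,t4},{t2,t4},{t1,t2,t4},{t1,t3,t4},{t1,t4,t5}} V15={{t1,t4},{t2,t4},{t1,t2,t4},{t1,t3,t4},{t1,t4,t5}} V23={{t2,t5}} V24={{t2,t4},{t1,t2,t4}} V25={{t2,t4},{t1,t2,t4}} V34={{t4,t5},{t1,t4,t5}} V35={{t4,t5},{t1,t4,t5}} V45={{t4},{t1,t4},{t2,t4},{t3,t4},{t4,t5},{t1,t2,t4},{t1,t3,t4},{t1,t4,t5}}
  V123={{t2,t5}} V124={{t2,t4},{t1,t2,t4}} V125={{t2,t4},{t1,t2,t4}} V134={{t1,t4,t5}} V135={{t1,t4,t5}} V145={{t1,t4},{t2,t4},{t1,t2,t4},{t1,t3,t4},{t1,t4,t5}} V245={{t2,t4},{t1,t2,t4}} V345={{t4,t5},{t1,t4,t5}}
  V1245={{t2,t4},{t1,t2,t4}} V1345={{t1,t4,t5}}
components per intersection:
  V1: {{t1},{t2},{t1,t2},{t1,t3},{t1,t4},{t1,t5},{t2,t4},{t2,t5},{t1,t2,t4},{t1,t3,t4},{t1,t4,t5}}
  V2: {{t2},{t1,t2},{t2,t4},{t2,t5},{t1,t2,t4}}
  V3: {{t5},{t1,t5},{t2,t5},{t4,t5},{t1,t4,t5}}
  V4: {{t3},{t4},{t1,t3},{t1,t4},{t2,t4},{t3,t4},{t4,t5},{t1,t2,t4},{t1,t3,t4},{t1,t4,t5}}
  V5: {{t4},{t1,t4},{t2,t4},{t3,t4},{t4,t5},{t1,t2,t4},{t1,t3,t4},{t1,t4,t5}}
  V12: {{t2},{t1,t2},{t2,t4},{t2,t5},{t1,t2,t4}}
  V13: {{t1,t5},{t1,t4,t5}} {{t2,t5}}
  V14: {{t1,t3},{t1,t4},{t2,t4},{t1,t2,t4},{t1,t3,t4},{t1,t4,t5}}
  V15: {{t1,t4},{t2,t4},{t1,t2,t4},{t1,t3,t4},{t1,t4,t5}}
  V23: {{t2,t5}}
  V24: {{t2,t4},{t1,t2,t4}}
  V25: {{t2,t4},{t1,t2,t4}}
  V34: {{t4,t5},{t1,t4,t5}}
  V35: {{t4,t5},{t1,t4,t5}}
  V45: {{t4},{t1,t4},{t2,t4},{t3,t4},{t4,t5},{t1,t2,t4},{t1,t3,t4},{t1,t4,t5}}
  V123: {{t2,t5}}
  V124: {{t2,t4},{t1,t2,t4}}
  V125: {{t2,t4},{t1,t2,t4}}
  V134: {{t1,t4,t5}}
  V135: {{t1,t4,t5}}
  V145: {{t1,t4},{t2,t4},{t1,t2,t4},{t1,t3,t4},{t1,t4,t5}}
  V245: {{t2,t4},{t1,t2,t4}}
  V345: {{t4,t5},{t1,t4,t5}}
  V1245: {{t2,t4},{t1,t2,t4}}
  V1345: {{t1,t4,t5}}
C dims 5,11,8,2; δ0: rk 4, SNF 1^4; δ1: rk 6, SNF 1^6; δ2: rk 2, SNF 1^2
degree 0: 5−4−0 = 1 → Ȟ^0 ≅ Z
degree 1: 11−6−4 = 1 → Ȟ^1 ≅ Z
degree 2: 8−2−6 = 0 → Ȟ^2 ≅ 0


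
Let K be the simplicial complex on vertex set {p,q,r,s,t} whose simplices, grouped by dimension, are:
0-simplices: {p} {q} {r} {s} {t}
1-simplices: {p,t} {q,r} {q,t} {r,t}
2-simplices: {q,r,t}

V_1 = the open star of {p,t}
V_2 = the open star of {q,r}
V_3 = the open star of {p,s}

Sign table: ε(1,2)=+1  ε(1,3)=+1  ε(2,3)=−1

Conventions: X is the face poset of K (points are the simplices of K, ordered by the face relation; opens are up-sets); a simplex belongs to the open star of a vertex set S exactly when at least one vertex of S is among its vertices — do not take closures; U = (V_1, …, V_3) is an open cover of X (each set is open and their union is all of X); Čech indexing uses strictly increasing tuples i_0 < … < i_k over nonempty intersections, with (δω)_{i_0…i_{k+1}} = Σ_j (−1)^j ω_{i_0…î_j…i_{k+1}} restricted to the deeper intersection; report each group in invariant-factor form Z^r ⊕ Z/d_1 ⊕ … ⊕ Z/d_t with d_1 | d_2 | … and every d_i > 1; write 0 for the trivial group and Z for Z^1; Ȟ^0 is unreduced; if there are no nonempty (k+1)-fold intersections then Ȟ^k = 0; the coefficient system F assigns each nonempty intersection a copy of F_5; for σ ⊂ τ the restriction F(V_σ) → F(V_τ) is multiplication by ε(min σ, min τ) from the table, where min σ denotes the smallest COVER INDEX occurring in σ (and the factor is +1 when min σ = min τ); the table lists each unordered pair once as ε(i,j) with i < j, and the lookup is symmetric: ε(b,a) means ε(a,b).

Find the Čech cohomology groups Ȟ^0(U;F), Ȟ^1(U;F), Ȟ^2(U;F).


nerve simplices:
  V1={{p},{t},{p,t},{q,t},{r,t},{q,r,t}} V2={{q},{r},{q,r},{q,t},{r,t},{q,r,t}} V3={{p},{s},{p,t}}
  V12={{q,t},{r,t},{q,r,t}} V13={{p},{p,t}}
C dims 3,2; δ0: rk_F5 2
degree 0: 3−2−0 = 1 → Ȟ^0 ≅ Z/5
degree 1: 2−0−2 = 0 → Ȟ^1 ≅ 0
degree 2: 0−0−0 = 0 → Ȟ^2 ≅ 0

Ȟ^0 ≅ Z/5; Ȟ^1 ≅ 0; Ȟ^2 ≅ 0


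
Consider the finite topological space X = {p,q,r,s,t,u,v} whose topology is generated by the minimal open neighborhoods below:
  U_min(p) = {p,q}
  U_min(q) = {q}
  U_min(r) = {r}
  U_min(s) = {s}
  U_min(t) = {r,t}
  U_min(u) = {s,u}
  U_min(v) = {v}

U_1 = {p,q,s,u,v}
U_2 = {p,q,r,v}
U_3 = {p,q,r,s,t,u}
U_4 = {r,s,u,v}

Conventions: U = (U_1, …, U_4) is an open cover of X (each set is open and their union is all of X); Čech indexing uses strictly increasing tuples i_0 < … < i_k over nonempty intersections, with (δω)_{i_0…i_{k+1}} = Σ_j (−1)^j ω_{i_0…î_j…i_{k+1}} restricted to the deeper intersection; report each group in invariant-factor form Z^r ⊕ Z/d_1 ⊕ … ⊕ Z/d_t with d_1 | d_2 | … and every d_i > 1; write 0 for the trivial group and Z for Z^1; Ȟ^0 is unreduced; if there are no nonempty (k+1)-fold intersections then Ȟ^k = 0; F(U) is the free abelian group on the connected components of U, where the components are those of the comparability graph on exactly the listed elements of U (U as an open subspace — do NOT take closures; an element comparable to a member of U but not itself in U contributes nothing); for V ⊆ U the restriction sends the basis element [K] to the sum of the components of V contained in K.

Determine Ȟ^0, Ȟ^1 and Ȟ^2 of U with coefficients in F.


Ȟ^0(U;F) ≅ Z^4; Ȟ^1(U;F) ≅ 0; Ȟ^2(U;F) ≅ 0

nerve of the cover:
  U12={p,q,v} U13={p,q,s,u} U14={s,u,v} U23={p,q,r} U24={r,v} U34={r,s,u}
  U123={p,q} U124={v} U134={s,u} U234={r}
components per intersection:
  U1: {p,q} {s,u} {v}
  U2: {p,q} {r} {v}
  U3: {p,q} {r,t} {s,u}
  U4: {r} {s,u} {v}
  U12: {p,q} {v}
  U13: {p,q} {s,u}
  U14: {s,u} {v}
  U23: {p,q} {r}
  U24: {r} {v}
  U34: {r} {s,u}
  U123: {p,q}
  U124: {v}
  U134: {s,u}
  U234: {r}
C dims 12,12,4; δ0: rk 8, SNF 1^8; δ1: rk 4, SNF 1^4
Ȟ^0 = (12 − 8) − 0 = 4, so Ȟ^0 ≅ Z^4
Ȟ^1 = (12 − 4) − 8 = 0, so Ȟ^1 ≅ 0
Ȟ^2 = (4 − 0) − 4 = 0, so Ȟ^2 ≅ 0


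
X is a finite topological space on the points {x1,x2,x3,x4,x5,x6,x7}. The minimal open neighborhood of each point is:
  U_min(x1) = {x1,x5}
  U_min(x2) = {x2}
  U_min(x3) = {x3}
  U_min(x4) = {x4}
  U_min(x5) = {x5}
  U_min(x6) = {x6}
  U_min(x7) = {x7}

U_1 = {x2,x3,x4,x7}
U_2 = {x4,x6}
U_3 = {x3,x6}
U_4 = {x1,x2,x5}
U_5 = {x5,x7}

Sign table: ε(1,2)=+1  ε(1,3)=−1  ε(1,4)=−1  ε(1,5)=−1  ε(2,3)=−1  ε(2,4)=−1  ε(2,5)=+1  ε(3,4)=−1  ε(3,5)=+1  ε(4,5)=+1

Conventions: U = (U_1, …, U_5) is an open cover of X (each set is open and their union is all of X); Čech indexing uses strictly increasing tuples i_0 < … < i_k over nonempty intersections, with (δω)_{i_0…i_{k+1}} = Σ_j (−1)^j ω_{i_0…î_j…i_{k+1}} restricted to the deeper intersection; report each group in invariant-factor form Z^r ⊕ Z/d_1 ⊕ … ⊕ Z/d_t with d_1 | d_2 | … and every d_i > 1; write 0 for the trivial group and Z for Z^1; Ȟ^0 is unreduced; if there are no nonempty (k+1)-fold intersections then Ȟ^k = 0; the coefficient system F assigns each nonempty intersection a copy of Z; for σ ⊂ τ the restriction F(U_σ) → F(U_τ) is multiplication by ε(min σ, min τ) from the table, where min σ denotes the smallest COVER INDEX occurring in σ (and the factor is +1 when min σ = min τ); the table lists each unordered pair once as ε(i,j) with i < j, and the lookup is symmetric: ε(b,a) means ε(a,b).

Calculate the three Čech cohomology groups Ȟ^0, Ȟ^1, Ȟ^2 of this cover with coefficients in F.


intersection data:
  U12={x4} U13={x3} U14={x2} U15={x7} U23={x6} U45={x5}
C dims 5,6; δ0: rk 4, SNF 1^4
Ȟ^0 = (5 − 4) − 0 = 1, so Ȟ^0 ≅ Z
Ȟ^1 = (6 − 0) − 4 = 2, so Ȟ^1 ≅ Z^2
Ȟ^2 = (0 − 0) − 0 = 0, so Ȟ^2 ≅ 0

Ȟ^0(U;F) ≅ Z, Ȟ^1(U;F) ≅ Z^2, Ȟ^2(U;F) ≅ 0


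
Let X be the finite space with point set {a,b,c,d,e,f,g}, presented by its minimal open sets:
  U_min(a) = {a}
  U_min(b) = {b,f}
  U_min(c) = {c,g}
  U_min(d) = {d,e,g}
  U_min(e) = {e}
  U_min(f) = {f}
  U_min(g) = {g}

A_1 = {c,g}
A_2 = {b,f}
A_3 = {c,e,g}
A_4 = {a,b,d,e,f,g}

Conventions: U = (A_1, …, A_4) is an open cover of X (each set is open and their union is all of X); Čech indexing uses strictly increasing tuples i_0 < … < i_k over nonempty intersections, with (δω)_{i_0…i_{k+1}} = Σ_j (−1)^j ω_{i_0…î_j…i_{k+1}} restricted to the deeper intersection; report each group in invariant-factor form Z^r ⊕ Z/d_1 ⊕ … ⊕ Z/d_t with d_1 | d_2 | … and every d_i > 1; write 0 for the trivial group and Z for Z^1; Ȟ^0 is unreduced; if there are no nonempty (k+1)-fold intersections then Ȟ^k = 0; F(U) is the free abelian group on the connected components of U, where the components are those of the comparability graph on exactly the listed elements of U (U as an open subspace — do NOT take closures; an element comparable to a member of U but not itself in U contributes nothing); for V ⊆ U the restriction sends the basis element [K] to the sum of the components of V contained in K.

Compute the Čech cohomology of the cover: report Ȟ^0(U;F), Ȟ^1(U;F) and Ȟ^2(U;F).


Ȟ^0(U;F) ≅ Z^3, Ȟ^1(U;F) ≅ 0 and Ȟ^2(U;F) ≅ 0

nerve of the cover:
  A13={c,g} A14={g} A24={b,f} A34={e,g}
  A134={g}
components per intersection:
  A1: {c,g}
  A2: {b,f}
  A3: {c,g} {e}
  A4: {a} {b,f} {d,e,g}
  A13: {c,g}
  A14: {g}
  A24: {b,f}
  A34: {e} {g}
  A134: {g}
C dims 7,5,1; δ0: rk 4, SNF 1^4; δ1: rk 1, SNF 1^1
Ȟ^0 = (7 − 4) − 0 = 3, so Ȟ^0 ≅ Z^3
Ȟ^1 = (5 − 1) − 4 = 0, so Ȟ^1 ≅ 0
Ȟ^2 = (1 − 0) − 1 = 0, so Ȟ^2 ≅ 0


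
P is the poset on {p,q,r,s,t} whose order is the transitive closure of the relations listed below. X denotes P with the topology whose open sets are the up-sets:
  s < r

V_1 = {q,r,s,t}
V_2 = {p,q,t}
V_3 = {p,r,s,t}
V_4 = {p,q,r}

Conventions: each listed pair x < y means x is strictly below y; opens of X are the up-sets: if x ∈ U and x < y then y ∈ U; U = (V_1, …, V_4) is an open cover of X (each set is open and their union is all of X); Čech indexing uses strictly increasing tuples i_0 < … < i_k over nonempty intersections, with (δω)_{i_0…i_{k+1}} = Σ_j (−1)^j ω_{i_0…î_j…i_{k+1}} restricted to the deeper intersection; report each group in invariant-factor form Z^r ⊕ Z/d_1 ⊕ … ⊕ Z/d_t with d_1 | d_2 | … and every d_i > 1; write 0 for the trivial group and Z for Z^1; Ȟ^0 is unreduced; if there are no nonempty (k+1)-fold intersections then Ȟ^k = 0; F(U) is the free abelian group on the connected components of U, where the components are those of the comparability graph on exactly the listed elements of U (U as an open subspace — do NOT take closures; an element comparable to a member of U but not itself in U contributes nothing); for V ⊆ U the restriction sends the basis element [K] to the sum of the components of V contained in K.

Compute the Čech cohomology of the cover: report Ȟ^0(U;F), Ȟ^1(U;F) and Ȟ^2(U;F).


Ȟ^0(U;F) ≅ Z^4, Ȟ^1(U;F) ≅ 0 and Ȟ^2(U;F) ≅ 0

cover nerve:
  V12={q,t} V13={r,s,t} V14={q,r} V23={p,t} V24={p,q} V34={p,r}
  V123={t} V124={q} V134={r} V234={p}
components per intersection:
  V1: {q} {r,s} {t}
  V2: {p} {q} {t}
  V3: {p} {r,s} {t}
  V4: {p} {q} {r}
  V12: {q} {t}
  V13: {r,s} {t}
  V14: {q} {r}
  V23: {p} {t}
  V24: {p} {q}
  V34: {p} {r}
  V123: {t}
  V124: {q}
  V134: {r}
  V234: {p}
C dims 12,12,4; δ0: rk 8, SNF 1^8; δ1: rk 4, SNF 1^4
Ȟ^0: (12−8)−0=4 ⇒ Z^4
Ȟ^1: (12−4)−8=0 ⇒ 0
Ȟ^2: (4−0)−4=0 ⇒ 0
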